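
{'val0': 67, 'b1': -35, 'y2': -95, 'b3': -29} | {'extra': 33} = {'val0': 67, 'b1': -35, 'y2': -95, 'b3': -29, 'extra': 33}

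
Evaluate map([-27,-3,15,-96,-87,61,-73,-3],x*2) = -27*2=-54, -3*2=-6, 15*2=30, -96*2=-192, -87*2=-174, 61*2=122, -73*2=-146, -3*2=-6
= [-54, -6, 30, -192, -174, 122, -146, -6]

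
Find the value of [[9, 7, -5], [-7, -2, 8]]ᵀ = [[9, -7], [7, -2], [-5, 8]]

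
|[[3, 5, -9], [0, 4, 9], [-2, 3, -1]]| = (1)*(3)*det([[4, 9], [3, -1]]) + (-1)*(5)*det([[0, 9], [-2, -1]]) + (1)*(-9)*det([[0, 4], [-2, 3]])
= -93 + -90 + -72
= -255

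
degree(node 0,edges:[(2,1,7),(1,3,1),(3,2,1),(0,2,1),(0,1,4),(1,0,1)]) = 3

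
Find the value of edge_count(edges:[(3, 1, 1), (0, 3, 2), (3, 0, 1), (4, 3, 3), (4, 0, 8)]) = 5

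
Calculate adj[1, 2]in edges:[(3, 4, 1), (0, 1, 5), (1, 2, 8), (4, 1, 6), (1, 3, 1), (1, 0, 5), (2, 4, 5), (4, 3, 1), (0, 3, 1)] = 8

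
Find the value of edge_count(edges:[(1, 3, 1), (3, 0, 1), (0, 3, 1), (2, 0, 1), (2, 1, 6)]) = 5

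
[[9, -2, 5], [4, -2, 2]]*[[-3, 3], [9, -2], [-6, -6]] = C[0][0] = (9)*(-3) + (-2)*(9) + (5)*(-6) = -75
C[0][1] = (9)*(3) + (-2)*(-2) + (5)*(-6) = 1
C[1][0] = (4)*(-3) + (-2)*(9) + (2)*(-6) = -42
C[1][1] = (4)*(3) + (-2)*(-2) + (2)*(-6) = 4
= [[-75, 1], [-42, 4]]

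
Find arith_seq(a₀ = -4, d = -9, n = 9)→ a_0 = -4 + 0*-9 = -4
a_1 = -4 + 1*-9 = -13
a_2 = -4 + 2*-9 = -22
...
= [-4, -13, -22, -31, -40, -49, -58, -67, -76]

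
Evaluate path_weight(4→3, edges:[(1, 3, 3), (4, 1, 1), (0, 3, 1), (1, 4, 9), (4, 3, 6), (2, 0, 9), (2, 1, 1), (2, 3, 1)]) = 6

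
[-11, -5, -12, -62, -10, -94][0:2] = [-11, -5]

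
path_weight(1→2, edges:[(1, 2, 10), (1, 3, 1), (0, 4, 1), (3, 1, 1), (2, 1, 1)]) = w(1→2)=10
= 10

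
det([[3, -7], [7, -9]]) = 22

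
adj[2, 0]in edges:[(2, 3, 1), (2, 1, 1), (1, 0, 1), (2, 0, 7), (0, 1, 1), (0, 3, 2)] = 7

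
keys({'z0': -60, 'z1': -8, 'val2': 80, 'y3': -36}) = ['z0', 'z1', 'val2', 'y3']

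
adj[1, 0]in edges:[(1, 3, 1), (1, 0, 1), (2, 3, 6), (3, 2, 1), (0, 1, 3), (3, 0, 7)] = 1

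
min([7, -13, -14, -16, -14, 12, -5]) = -16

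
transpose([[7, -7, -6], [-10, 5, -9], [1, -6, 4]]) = [[7, -10, 1], [-7, 5, -6], [-6, -9, 4]]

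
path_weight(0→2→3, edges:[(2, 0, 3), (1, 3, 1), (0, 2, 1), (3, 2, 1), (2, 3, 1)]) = w(0→2)=1 + w(2→3)=1
= 2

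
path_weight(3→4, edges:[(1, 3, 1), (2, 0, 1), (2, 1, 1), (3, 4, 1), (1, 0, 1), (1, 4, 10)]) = w(3→4)=1
= 1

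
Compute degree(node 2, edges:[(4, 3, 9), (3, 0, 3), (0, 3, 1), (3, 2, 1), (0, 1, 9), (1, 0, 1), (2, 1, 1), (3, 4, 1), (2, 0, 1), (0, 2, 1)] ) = incident: (3,2), (2,1), (2,0), (0,2)
= 4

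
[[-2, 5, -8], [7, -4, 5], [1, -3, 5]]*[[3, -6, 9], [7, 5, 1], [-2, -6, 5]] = [[45, 85, -53], [-17, -92, 84], [-28, -51, 31]]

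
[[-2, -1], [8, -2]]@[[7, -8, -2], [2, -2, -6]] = [[-16, 18, 10], [52, -60, -4]]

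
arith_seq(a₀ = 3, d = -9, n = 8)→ [3, -6, -15, -24, -33, -42, -51, -60]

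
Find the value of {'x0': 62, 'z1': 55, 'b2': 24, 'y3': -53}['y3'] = -53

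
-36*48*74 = -127872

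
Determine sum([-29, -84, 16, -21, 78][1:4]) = -89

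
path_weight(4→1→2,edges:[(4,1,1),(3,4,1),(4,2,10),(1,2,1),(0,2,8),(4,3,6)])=w(4→1)=1 + w(1→2)=1
= 2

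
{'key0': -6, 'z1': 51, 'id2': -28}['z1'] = 51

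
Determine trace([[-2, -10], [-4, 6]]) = diagonal: (-2) + 6
= 4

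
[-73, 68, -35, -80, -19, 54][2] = -35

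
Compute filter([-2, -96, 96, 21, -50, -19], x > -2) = keep x where x > -2: -2✗, -96✗, 96✓, 21✓, -50✗, -19✗
= [96, 21]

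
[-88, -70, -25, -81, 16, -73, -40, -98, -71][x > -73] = keep x where x > -73: -88✗, -70✓, -25✓, -81✗, 16✓, -73✗, -40✓, -98✗, -71✓
= [-70, -25, 16, -40, -71]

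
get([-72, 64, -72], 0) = -72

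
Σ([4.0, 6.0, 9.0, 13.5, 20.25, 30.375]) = 83.125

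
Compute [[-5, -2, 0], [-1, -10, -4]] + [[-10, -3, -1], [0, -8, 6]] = [[-15, -5, -1], [-1, -18, 2]]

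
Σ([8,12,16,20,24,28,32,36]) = 176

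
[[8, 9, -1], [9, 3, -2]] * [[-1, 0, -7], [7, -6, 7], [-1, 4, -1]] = C[0][0] = (8)*(-1) + (9)*(7) + (-1)*(-1) = 56
C[0][1] = (8)*(0) + (9)*(-6) + (-1)*(4) = -58
C[0][2] = (8)*(-7) + (9)*(7) + (-1)*(-1) = 8
C[1][0] = (9)*(-1) + (3)*(7) + (-2)*(-1) = 14
C[1][1] = (9)*(0) + (3)*(-6) + (-2)*(4) = -26
C[1][2] = (9)*(-7) + (3)*(7) + (-2)*(-1) = -40
= [[56, -58, 8], [14, -26, -40]]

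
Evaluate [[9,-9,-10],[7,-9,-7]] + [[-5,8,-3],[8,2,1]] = [[4, -1, -13], [15, -7, -6]]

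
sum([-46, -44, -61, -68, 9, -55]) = -265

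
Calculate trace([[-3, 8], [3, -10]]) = -13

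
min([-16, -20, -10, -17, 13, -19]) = -20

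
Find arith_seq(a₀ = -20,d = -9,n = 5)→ a_0 = -20 + 0*-9 = -20
a_1 = -20 + 1*-9 = -29
a_2 = -20 + 2*-9 = -38
...
= [-20, -29, -38, -47, -56]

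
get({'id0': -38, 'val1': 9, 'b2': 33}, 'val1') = 9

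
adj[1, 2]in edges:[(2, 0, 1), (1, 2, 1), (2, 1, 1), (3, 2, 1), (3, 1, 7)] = 1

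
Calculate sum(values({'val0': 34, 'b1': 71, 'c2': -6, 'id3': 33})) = 132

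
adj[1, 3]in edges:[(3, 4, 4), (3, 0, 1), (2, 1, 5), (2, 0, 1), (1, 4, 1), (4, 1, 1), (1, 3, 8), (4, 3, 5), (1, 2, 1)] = 8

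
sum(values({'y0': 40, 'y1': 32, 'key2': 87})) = 159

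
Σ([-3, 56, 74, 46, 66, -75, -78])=86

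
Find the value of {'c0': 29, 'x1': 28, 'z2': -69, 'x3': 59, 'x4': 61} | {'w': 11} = {'c0': 29, 'x1': 28, 'z2': -69, 'x3': 59, 'x4': 61, 'w': 11}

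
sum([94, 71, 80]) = 245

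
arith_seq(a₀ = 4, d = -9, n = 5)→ [4, -5, -14, -23, -32]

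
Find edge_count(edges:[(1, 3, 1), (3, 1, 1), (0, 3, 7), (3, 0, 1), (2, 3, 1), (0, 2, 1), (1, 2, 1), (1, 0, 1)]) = 8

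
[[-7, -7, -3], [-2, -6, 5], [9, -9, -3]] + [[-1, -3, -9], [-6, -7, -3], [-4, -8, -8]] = [[-8, -10, -12], [-8, -13, 2], [5, -17, -11]]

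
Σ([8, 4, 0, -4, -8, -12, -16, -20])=8 + 4 + 0 + (-4) + (-8) + (-12) + (-16) + (-20)
= -48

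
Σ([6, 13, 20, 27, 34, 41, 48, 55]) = 244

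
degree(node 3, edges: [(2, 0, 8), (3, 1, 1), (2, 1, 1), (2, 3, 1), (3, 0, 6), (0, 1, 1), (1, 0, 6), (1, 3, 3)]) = 4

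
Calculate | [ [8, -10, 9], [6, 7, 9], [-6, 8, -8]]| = (1)*(8)*det([[7, 9], [8, -8]]) + (-1)*(-10)*det([[6, 9], [-6, -8]]) + (1)*(9)*det([[6, 7], [-6, 8]])
= -1024 + 60 + 810
= -154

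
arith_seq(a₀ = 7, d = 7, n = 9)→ a_0 = 7 + 0*7 = 7
a_1 = 7 + 1*7 = 14
a_2 = 7 + 2*7 = 21
...
= [7, 14, 21, 28, 35, 42, 49, 56, 63]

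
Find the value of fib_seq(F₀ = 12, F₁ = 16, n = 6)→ [12, 16, 28, 44, 72, 116]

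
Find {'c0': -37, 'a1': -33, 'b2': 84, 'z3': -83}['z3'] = -83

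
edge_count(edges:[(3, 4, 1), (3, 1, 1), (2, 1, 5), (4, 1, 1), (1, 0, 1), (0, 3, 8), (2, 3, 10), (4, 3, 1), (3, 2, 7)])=9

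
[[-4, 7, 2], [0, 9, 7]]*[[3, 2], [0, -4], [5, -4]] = [[-2, -44], [35, -64]]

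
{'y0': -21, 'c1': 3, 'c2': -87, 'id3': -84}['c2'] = -87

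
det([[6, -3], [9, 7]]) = (6)*(7) - (-3)*(9)
= 69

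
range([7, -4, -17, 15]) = 32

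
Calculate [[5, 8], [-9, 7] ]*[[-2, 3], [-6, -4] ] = [[-58, -17], [-24, -55]]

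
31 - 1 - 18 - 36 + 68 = 44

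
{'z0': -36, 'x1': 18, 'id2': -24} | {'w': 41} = {'z0': -36, 'x1': 18, 'id2': -24, 'w': 41}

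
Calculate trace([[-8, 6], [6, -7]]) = -15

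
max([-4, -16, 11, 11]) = 11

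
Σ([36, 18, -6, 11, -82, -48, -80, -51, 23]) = 36 + 18 + (-6) + 11 + (-82) + (-48) + (-80) + (-51) + 23
= -179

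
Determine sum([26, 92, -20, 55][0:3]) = slice → [26, 92, -20]
26 + 92 + (-20)
= 98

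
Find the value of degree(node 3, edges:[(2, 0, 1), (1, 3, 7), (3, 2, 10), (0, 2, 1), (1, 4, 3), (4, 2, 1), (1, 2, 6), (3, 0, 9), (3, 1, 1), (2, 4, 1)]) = incident: (1,3), (3,2), (3,0), (3,1)
= 4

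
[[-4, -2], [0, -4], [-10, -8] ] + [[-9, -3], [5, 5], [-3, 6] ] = [[-13, -5], [5, 1], [-13, -2]]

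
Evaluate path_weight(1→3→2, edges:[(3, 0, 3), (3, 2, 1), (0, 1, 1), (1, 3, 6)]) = w(1→3)=6 + w(3→2)=1
= 7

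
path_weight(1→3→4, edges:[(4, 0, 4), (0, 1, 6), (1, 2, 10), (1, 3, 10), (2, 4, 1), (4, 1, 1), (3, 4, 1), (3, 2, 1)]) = 11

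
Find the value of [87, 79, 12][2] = 12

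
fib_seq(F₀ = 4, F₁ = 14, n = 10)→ F_2 = F_1 + F_0 = 18
F_3 = F_2 + F_1 = 32
F_4 = F_3 + F_2 = 50
...
= [4, 14, 18, 32, 50, 82, 132, 214, 346, 560]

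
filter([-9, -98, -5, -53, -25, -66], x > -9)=[-5]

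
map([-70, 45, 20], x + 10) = -70+10=-60, 45+10=55, 20+10=30
= [-60, 55, 30]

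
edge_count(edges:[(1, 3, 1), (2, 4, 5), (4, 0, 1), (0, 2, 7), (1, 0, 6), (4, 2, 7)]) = 6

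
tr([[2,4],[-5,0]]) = diagonal: 2 + 0
= 2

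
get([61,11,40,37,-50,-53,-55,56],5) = -53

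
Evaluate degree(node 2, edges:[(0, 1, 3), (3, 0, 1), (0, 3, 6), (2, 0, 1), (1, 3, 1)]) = 1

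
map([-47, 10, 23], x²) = [2209, 100, 529]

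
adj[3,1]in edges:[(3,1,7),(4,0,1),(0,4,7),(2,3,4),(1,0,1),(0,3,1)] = 7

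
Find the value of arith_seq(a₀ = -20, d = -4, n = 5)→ a_0 = -20 + 0*-4 = -20
a_1 = -20 + 1*-4 = -24
a_2 = -20 + 2*-4 = -28
...
= [-20, -24, -28, -32, -36]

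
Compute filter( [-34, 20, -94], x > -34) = [20]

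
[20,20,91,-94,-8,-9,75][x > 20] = keep x where x > 20: 20✗, 20✗, 91✓, -94✗, -8✗, -9✗, 75✓
= [91, 75]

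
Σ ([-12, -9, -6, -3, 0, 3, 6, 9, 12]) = (-12) + (-9) + (-6) + (-3) + 0 + 3 + 6 + 9 + 12
= 0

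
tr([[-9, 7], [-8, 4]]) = -5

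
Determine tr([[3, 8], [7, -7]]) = -4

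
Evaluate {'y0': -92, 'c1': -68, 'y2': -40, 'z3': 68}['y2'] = -40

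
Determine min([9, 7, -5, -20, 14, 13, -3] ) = -20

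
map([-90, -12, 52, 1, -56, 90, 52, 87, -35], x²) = [8100, 144, 2704, 1, 3136, 8100, 2704, 7569, 1225]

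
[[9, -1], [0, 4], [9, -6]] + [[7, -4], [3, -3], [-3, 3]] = [[16, -5], [3, 1], [6, -3]]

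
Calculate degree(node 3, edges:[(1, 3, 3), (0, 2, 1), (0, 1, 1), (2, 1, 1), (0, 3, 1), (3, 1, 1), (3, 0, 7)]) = incident: (1,3), (0,3), (3,1), (3,0)
= 4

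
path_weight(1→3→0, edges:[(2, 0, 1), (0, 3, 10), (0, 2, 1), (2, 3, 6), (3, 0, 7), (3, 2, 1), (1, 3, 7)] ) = 14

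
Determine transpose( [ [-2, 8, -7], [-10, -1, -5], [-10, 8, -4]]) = [[-2, -10, -10], [8, -1, 8], [-7, -5, -4]]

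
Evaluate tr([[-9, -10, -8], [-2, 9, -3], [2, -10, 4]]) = diagonal: (-9) + 9 + 4
= 4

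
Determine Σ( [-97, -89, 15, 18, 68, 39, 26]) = -20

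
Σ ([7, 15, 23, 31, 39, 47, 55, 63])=280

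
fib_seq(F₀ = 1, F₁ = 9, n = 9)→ F_2 = F_1 + F_0 = 10
F_3 = F_2 + F_1 = 19
F_4 = F_3 + F_2 = 29
...
= [1, 9, 10, 19, 29, 48, 77, 125, 202]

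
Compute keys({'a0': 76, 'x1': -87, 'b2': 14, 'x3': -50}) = ['a0', 'x1', 'b2', 'x3']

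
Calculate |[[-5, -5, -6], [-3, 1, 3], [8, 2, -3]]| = (1)*(-5)*det([[1, 3], [2, -3]]) + (-1)*(-5)*det([[-3, 3], [8, -3]]) + (1)*(-6)*det([[-3, 1], [8, 2]])
= 45 + -75 + 84
= 54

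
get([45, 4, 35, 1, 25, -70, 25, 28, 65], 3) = 1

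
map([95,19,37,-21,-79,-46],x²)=[9025, 361, 1369, 441, 6241, 2116]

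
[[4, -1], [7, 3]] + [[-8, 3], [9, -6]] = [[-4, 2], [16, -3]]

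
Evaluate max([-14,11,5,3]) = 11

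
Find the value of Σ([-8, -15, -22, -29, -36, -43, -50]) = -203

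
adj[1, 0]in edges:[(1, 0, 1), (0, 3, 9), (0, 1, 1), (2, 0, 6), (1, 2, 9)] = 1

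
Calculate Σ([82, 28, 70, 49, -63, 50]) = 216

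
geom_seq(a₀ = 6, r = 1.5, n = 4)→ a_0 = 6*1.5^0 = 6.0
a_1 = 6*1.5^1 = 9.0
a_2 = 6*1.5^2 = 13.5
...
= [6.0, 9.0, 13.5, 20.25]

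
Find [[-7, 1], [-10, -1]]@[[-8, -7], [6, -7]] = [[62, 42], [74, 77]]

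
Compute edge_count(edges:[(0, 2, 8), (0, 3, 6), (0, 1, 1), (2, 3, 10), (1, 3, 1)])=5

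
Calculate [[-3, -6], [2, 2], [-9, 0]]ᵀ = [[-3, 2, -9], [-6, 2, 0]]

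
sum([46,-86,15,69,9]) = 46 + (-86) + 15 + 69 + 9
= 53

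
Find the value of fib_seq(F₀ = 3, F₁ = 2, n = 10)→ F_2 = F_1 + F_0 = 5
F_3 = F_2 + F_1 = 7
F_4 = F_3 + F_2 = 12
...
= [3, 2, 5, 7, 12, 19, 31, 50, 81, 131]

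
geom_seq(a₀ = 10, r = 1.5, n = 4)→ [10.0, 15.0, 22.5, 33.75]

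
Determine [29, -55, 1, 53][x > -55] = [29, 1, 53]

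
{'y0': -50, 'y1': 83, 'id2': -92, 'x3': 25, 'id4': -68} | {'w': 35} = {'y0': -50, 'y1': 83, 'id2': -92, 'x3': 25, 'id4': -68, 'w': 35}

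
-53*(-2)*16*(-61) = -103456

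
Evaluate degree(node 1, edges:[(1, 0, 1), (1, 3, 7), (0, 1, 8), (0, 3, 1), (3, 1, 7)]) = 4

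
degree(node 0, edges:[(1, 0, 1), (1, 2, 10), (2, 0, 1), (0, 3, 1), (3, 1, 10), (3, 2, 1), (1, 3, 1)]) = incident: (1,0), (2,0), (0,3)
= 3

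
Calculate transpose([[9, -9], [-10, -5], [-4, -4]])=[[9, -10, -4], [-9, -5, -4]]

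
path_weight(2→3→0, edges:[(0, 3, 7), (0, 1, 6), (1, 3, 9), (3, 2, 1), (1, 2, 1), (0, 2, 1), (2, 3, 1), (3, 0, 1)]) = 2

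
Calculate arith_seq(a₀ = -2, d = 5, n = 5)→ a_0 = -2 + 0*5 = -2
a_1 = -2 + 1*5 = 3
a_2 = -2 + 2*5 = 8
...
= [-2, 3, 8, 13, 18]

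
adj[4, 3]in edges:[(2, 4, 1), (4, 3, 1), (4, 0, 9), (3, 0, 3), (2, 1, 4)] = 1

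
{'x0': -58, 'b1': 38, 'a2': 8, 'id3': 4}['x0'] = -58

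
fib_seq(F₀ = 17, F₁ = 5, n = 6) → [17, 5, 22, 27, 49, 76]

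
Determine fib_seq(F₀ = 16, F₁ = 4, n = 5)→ F_2 = F_1 + F_0 = 20
F_3 = F_2 + F_1 = 24
F_4 = F_3 + F_2 = 44
= [16, 4, 20, 24, 44]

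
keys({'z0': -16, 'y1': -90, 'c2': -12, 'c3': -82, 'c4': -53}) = ['z0', 'y1', 'c2', 'c3', 'c4']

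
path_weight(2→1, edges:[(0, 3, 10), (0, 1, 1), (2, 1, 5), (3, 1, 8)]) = w(2→1)=5
= 5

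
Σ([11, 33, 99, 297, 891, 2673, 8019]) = 12023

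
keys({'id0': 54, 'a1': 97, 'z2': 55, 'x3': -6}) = ['id0', 'a1', 'z2', 'x3']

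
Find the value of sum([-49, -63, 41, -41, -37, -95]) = -244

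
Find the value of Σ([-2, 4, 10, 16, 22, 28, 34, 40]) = (-2) + 4 + 10 + 16 + 22 + 28 + 34 + 40
= 152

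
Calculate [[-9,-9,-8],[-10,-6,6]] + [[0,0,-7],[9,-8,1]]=[[-9, -9, -15], [-1, -14, 7]]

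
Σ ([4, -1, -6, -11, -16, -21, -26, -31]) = 4 + (-1) + (-6) + (-11) + (-16) + (-21) + (-26) + (-31)
= -108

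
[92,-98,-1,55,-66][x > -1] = [92, 55]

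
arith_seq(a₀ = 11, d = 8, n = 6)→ a_0 = 11 + 0*8 = 11
a_1 = 11 + 1*8 = 19
a_2 = 11 + 2*8 = 27
...
= [11, 19, 27, 35, 43, 51]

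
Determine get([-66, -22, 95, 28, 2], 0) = -66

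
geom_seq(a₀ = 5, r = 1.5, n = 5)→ a_0 = 5*1.5^0 = 5.0
a_1 = 5*1.5^1 = 7.5
a_2 = 5*1.5^2 = 11.25
...
= [5.0, 7.5, 11.25, 16.875, 25.3125]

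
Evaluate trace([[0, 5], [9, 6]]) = 6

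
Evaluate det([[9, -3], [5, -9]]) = (9)*(-9) - (-3)*(5)
= -66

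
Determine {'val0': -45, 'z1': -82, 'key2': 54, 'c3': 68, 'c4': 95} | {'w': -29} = {'val0': -45, 'z1': -82, 'key2': 54, 'c3': 68, 'c4': 95, 'w': -29}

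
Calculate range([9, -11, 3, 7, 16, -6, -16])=32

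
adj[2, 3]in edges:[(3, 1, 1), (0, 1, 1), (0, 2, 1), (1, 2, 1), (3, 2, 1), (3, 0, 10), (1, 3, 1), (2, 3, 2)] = 2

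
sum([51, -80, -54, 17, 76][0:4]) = slice → [51, -80, -54, 17]
51 + (-80) + (-54) + 17
= -66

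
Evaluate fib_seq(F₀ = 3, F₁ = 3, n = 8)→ F_2 = F_1 + F_0 = 6
F_3 = F_2 + F_1 = 9
F_4 = F_3 + F_2 = 15
...
= [3, 3, 6, 9, 15, 24, 39, 63]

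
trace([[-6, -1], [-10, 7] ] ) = 1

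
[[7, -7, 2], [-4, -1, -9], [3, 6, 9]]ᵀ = [[7, -4, 3], [-7, -1, 6], [2, -9, 9]]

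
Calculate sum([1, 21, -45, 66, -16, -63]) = 1 + 21 + (-45) + 66 + (-16) + (-63)
= -36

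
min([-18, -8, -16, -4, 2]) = -18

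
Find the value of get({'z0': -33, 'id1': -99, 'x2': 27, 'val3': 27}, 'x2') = 27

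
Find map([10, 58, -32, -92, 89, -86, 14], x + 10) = [20, 68, -22, -82, 99, -76, 24]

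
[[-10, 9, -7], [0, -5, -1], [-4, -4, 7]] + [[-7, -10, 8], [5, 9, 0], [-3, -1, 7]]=[[-17, -1, 1], [5, 4, -1], [-7, -5, 14]]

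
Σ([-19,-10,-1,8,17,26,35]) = (-19) + (-10) + (-1) + 8 + 17 + 26 + 35
= 56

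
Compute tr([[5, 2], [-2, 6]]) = 11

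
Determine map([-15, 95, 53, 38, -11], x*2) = -15*2=-30, 95*2=190, 53*2=106, 38*2=76, -11*2=-22
= [-30, 190, 106, 76, -22]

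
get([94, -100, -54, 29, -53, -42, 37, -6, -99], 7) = -6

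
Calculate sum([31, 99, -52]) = 78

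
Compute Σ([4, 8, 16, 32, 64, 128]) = 4 + 8 + 16 + 32 + 64 + 128
= 252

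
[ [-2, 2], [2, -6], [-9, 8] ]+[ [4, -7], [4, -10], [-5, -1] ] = [[2, -5], [6, -16], [-14, 7]]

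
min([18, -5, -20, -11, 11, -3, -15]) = -20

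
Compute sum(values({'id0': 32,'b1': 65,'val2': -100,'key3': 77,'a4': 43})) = 117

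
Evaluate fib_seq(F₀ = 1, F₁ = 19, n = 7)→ F_2 = F_1 + F_0 = 20
F_3 = F_2 + F_1 = 39
F_4 = F_3 + F_2 = 59
...
= [1, 19, 20, 39, 59, 98, 157]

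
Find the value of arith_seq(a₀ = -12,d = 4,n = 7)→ a_0 = -12 + 0*4 = -12
a_1 = -12 + 1*4 = -8
a_2 = -12 + 2*4 = -4
...
= [-12, -8, -4, 0, 4, 8, 12]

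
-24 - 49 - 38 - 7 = -118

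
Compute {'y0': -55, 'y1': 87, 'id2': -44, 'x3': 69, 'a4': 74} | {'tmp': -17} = {'y0': -55, 'y1': 87, 'id2': -44, 'x3': 69, 'a4': 74, 'tmp': -17}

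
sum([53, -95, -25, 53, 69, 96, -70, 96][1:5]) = 2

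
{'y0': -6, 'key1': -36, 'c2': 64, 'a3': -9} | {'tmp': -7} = {'y0': -6, 'key1': -36, 'c2': 64, 'a3': -9, 'tmp': -7}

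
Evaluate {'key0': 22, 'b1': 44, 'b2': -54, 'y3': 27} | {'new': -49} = {'key0': 22, 'b1': 44, 'b2': -54, 'y3': 27, 'new': -49}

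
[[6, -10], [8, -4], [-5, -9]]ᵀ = [[6, 8, -5], [-10, -4, -9]]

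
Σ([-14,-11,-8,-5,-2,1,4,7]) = (-14) + (-11) + (-8) + (-5) + (-2) + 1 + 4 + 7
= -28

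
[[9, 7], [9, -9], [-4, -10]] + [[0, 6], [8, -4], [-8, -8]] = [[9, 13], [17, -13], [-12, -18]]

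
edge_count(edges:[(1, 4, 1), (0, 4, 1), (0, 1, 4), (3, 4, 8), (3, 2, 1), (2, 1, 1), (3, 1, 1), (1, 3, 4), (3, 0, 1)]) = 9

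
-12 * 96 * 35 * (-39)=1572480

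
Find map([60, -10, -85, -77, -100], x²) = [3600, 100, 7225, 5929, 10000]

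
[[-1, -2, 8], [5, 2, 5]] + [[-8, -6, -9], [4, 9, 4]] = [[-9, -8, -1], [9, 11, 9]]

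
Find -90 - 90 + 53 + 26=-101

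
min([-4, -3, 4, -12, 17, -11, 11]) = -12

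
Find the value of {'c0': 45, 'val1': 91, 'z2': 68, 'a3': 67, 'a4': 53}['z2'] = 68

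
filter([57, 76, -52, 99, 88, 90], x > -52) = [57, 76, 99, 88, 90]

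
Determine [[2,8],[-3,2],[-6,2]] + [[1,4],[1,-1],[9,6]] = [[3, 12], [-2, 1], [3, 8]]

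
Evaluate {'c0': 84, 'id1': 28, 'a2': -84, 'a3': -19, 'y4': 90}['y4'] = 90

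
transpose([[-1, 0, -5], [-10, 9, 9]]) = [[-1, -10], [0, 9], [-5, 9]]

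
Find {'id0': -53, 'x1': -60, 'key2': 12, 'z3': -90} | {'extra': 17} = {'id0': -53, 'x1': -60, 'key2': 12, 'z3': -90, 'extra': 17}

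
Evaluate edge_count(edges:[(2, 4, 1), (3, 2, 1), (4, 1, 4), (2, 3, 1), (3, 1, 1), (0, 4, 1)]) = 6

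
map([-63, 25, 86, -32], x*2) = [-126, 50, 172, -64]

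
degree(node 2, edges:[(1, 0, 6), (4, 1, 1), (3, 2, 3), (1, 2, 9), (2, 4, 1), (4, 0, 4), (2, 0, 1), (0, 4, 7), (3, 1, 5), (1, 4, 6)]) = 4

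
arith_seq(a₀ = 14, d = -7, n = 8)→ [14, 7, 0, -7, -14, -21, -28, -35]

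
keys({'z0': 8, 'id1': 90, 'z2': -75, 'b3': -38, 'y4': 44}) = ['z0', 'id1', 'z2', 'b3', 'y4']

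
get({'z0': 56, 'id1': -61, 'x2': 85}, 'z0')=56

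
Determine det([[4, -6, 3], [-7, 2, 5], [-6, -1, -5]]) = (1)*(4)*det([[2, 5], [-1, -5]]) + (-1)*(-6)*det([[-7, 5], [-6, -5]]) + (1)*(3)*det([[-7, 2], [-6, -1]])
= -20 + 390 + 57
= 427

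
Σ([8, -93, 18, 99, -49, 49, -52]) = 8 + (-93) + 18 + 99 + (-49) + 49 + (-52)
= -20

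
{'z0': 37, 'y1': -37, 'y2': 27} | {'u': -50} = {'z0': 37, 'y1': -37, 'y2': 27, 'u': -50}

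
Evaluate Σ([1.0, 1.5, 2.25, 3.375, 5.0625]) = 13.1875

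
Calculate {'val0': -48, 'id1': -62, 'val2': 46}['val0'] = -48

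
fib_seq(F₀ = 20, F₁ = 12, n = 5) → [20, 12, 32, 44, 76]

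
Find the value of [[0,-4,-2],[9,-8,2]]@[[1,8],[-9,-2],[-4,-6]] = [[44, 20], [73, 76]]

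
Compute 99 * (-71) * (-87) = 611523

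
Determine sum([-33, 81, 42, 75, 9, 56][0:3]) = slice → [-33, 81, 42]
(-33) + 81 + 42
= 90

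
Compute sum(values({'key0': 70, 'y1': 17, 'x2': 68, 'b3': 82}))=237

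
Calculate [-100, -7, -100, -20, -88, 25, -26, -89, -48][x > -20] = [-7, 25]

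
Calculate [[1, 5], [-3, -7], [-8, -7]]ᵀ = [[1, -3, -8], [5, -7, -7]]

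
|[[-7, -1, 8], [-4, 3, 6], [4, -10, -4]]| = -120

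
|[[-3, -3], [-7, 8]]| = -45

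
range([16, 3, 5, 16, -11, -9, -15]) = 31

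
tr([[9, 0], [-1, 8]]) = diagonal: 9 + 8
= 17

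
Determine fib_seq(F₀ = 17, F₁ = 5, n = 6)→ F_2 = F_1 + F_0 = 22
F_3 = F_2 + F_1 = 27
F_4 = F_3 + F_2 = 49
...
= [17, 5, 22, 27, 49, 76]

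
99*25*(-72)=-178200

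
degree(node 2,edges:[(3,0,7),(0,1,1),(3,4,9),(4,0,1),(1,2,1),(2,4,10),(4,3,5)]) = incident: (1,2), (2,4)
= 2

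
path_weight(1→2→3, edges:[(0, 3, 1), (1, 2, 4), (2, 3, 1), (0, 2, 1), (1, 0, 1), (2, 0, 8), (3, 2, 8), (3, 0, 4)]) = w(1→2)=4 + w(2→3)=1
= 5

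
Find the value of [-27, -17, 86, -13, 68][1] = -17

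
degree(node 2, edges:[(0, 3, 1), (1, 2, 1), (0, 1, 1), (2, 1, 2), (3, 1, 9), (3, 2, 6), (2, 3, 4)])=incident: (1,2), (2,1), (3,2), (2,3)
= 4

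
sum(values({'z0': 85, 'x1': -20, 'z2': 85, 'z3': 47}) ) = 197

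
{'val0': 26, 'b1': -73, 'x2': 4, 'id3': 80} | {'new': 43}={'val0': 26, 'b1': -73, 'x2': 4, 'id3': 80, 'new': 43}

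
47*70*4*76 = 1000160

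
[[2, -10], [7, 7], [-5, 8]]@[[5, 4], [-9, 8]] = C[0][0] = (2)*(5) + (-10)*(-9) = 100
C[0][1] = (2)*(4) + (-10)*(8) = -72
C[1][0] = (7)*(5) + (7)*(-9) = -28
C[1][1] = (7)*(4) + (7)*(8) = 84
C[2][0] = (-5)*(5) + (8)*(-9) = -97
C[2][1] = (-5)*(4) + (8)*(8) = 44
= [[100, -72], [-28, 84], [-97, 44]]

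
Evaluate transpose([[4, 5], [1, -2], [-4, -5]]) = [[4, 1, -4], [5, -2, -5]]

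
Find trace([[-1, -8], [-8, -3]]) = diagonal: (-1) + (-3)
= -4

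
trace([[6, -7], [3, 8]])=14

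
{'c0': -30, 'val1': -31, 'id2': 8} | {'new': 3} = {'c0': -30, 'val1': -31, 'id2': 8, 'new': 3}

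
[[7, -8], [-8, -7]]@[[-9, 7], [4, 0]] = C[0][0] = (7)*(-9) + (-8)*(4) = -95
C[0][1] = (7)*(7) + (-8)*(0) = 49
C[1][0] = (-8)*(-9) + (-7)*(4) = 44
C[1][1] = (-8)*(7) + (-7)*(0) = -56
= [[-95, 49], [44, -56]]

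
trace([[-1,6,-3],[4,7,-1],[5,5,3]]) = diagonal: (-1) + 7 + 3
= 9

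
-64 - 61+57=-68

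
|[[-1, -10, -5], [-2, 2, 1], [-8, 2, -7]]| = (1)*(-1)*det([[2, 1], [2, -7]]) + (-1)*(-10)*det([[-2, 1], [-8, -7]]) + (1)*(-5)*det([[-2, 2], [-8, 2]])
= 16 + 220 + -60
= 176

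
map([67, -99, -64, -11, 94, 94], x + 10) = 67+10=77, -99+10=-89, -64+10=-54, -11+10=-1, 94+10=104, 94+10=104
= [77, -89, -54, -1, 104, 104]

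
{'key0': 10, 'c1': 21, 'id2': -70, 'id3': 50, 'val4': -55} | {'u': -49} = {'key0': 10, 'c1': 21, 'id2': -70, 'id3': 50, 'val4': -55, 'u': -49}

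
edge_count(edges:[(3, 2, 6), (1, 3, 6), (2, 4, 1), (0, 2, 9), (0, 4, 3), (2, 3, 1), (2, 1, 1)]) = 7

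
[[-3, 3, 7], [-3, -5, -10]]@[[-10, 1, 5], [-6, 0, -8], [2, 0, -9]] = C[0][0] = (-3)*(-10) + (3)*(-6) + (7)*(2) = 26
C[0][1] = (-3)*(1) + (3)*(0) + (7)*(0) = -3
C[0][2] = (-3)*(5) + (3)*(-8) + (7)*(-9) = -102
C[1][0] = (-3)*(-10) + (-5)*(-6) + (-10)*(2) = 40
C[1][1] = (-3)*(1) + (-5)*(0) + (-10)*(0) = -3
C[1][2] = (-3)*(5) + (-5)*(-8) + (-10)*(-9) = 115
= [[26, -3, -102], [40, -3, 115]]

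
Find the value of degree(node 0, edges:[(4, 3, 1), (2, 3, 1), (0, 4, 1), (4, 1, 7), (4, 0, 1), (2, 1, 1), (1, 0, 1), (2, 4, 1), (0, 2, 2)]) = incident: (0,4), (4,0), (1,0), (0,2)
= 4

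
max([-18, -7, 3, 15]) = 15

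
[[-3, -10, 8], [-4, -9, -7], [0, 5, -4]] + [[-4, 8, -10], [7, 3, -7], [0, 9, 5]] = [[-7, -2, -2], [3, -6, -14], [0, 14, 1]]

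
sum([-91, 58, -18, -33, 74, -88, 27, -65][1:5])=slice → [58, -18, -33, 74]
58 + (-18) + (-33) + 74
= 81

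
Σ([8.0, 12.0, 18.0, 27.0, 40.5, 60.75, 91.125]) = 257.375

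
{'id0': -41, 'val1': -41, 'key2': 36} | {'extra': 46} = {'id0': -41, 'val1': -41, 'key2': 36, 'extra': 46}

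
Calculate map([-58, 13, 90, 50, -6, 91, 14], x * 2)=[-116, 26, 180, 100, -12, 182, 28]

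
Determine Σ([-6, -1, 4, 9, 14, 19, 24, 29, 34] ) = 126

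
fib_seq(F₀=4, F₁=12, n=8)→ [4, 12, 16, 28, 44, 72, 116, 188]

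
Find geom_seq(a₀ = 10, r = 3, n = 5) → a_0 = 10*3^0 = 10
a_1 = 10*3^1 = 30
a_2 = 10*3^2 = 90
...
= [10, 30, 90, 270, 810]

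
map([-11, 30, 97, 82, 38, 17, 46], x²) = [121, 900, 9409, 6724, 1444, 289, 2116]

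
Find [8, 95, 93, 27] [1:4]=[95, 93, 27]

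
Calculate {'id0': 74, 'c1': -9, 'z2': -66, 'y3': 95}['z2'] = -66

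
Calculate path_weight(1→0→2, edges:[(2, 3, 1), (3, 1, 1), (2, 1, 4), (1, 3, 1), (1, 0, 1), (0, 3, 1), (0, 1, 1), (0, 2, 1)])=2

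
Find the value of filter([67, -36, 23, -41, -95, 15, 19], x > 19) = [67, 23]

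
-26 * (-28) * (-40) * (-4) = 116480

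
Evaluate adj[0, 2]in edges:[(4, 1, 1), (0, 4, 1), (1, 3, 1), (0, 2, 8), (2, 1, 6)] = 8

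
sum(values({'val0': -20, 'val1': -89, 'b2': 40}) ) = (-20) + (-89) + 40
= -69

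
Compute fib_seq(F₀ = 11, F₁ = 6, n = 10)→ F_2 = F_1 + F_0 = 17
F_3 = F_2 + F_1 = 23
F_4 = F_3 + F_2 = 40
...
= [11, 6, 17, 23, 40, 63, 103, 166, 269, 435]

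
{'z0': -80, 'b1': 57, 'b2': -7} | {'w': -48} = {'z0': -80, 'b1': 57, 'b2': -7, 'w': -48}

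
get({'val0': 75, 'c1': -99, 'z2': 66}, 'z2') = 66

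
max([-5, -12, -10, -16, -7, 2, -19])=2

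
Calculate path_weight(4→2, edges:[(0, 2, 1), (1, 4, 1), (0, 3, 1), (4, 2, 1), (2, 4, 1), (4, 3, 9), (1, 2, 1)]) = w(4→2)=1
= 1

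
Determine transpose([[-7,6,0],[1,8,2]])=[[-7, 1], [6, 8], [0, 2]]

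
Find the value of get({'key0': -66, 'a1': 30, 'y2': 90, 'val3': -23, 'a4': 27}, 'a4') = 27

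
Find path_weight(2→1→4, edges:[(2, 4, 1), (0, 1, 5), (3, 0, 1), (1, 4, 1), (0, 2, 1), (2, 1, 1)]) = 2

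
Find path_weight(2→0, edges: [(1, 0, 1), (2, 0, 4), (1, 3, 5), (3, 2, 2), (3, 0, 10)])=w(2→0)=4
= 4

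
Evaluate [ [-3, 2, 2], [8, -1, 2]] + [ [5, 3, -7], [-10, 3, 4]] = [[2, 5, -5], [-2, 2, 6]]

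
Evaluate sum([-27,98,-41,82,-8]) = (-27) + 98 + (-41) + 82 + (-8)
= 104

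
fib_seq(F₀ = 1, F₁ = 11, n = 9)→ [1, 11, 12, 23, 35, 58, 93, 151, 244]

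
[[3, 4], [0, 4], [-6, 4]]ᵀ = [[3, 0, -6], [4, 4, 4]]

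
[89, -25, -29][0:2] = [89, -25]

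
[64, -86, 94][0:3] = [64, -86, 94]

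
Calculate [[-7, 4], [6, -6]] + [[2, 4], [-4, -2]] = [[-5, 8], [2, -8]]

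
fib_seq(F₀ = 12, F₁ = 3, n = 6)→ [12, 3, 15, 18, 33, 51]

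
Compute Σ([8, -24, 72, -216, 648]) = 8 + -24 + 72 + -216 + 648
= 488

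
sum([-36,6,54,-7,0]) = 17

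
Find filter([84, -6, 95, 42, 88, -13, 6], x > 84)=[95, 88]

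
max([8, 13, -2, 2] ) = 13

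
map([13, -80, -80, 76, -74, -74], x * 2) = [26, -160, -160, 152, -148, -148]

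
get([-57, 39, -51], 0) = -57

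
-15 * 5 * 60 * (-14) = 63000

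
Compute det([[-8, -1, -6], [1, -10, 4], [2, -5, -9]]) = -987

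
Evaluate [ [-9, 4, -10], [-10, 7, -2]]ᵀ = [[-9, -10], [4, 7], [-10, -2]]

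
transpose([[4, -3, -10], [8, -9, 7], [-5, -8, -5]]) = [[4, 8, -5], [-3, -9, -8], [-10, 7, -5]]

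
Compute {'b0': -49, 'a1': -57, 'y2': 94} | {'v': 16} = {'b0': -49, 'a1': -57, 'y2': 94, 'v': 16}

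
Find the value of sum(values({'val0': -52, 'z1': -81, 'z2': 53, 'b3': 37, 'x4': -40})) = (-52) + (-81) + 53 + 37 + (-40)
= -83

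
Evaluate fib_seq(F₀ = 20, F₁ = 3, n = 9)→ F_2 = F_1 + F_0 = 23
F_3 = F_2 + F_1 = 26
F_4 = F_3 + F_2 = 49
...
= [20, 3, 23, 26, 49, 75, 124, 199, 323]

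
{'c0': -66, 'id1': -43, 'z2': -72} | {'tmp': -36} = {'c0': -66, 'id1': -43, 'z2': -72, 'tmp': -36}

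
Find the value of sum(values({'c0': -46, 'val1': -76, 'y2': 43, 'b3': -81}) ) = -160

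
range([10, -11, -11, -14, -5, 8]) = 24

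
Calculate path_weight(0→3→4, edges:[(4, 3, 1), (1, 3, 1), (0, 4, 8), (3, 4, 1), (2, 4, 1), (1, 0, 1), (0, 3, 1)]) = w(0→3)=1 + w(3→4)=1
= 2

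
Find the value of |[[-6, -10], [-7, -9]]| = -16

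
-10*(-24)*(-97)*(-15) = 349200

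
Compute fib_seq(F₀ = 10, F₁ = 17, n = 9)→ [10, 17, 27, 44, 71, 115, 186, 301, 487]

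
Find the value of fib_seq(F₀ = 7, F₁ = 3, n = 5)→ F_2 = F_1 + F_0 = 10
F_3 = F_2 + F_1 = 13
F_4 = F_3 + F_2 = 23
= [7, 3, 10, 13, 23]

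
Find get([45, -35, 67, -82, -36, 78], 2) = 67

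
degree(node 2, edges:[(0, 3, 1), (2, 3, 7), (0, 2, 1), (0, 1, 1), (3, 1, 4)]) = 2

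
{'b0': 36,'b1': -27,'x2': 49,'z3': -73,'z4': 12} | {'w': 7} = {'b0': 36, 'b1': -27, 'x2': 49, 'z3': -73, 'z4': 12, 'w': 7}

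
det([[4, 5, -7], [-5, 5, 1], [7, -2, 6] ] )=(1)*(4)*det([[5, 1], [-2, 6]]) + (-1)*(5)*det([[-5, 1], [7, 6]]) + (1)*(-7)*det([[-5, 5], [7, -2]])
= 128 + 185 + 175
= 488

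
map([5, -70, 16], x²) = (5)²=25, (-70)²=4900, (16)²=256
= [25, 4900, 256]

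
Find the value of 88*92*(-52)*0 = 0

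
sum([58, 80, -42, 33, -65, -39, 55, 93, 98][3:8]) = slice → [33, -65, -39, 55, 93]
33 + (-65) + (-39) + 55 + 93
= 77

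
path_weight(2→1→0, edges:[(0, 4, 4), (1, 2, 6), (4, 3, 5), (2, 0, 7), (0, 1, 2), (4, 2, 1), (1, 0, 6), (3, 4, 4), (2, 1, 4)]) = w(2→1)=4 + w(1→0)=6
= 10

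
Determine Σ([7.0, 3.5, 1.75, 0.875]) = 7.0 + 3.5 + 1.75 + 0.875
= 13.125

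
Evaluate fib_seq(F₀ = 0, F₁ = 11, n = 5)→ F_2 = F_1 + F_0 = 11
F_3 = F_2 + F_1 = 22
F_4 = F_3 + F_2 = 33
= [0, 11, 11, 22, 33]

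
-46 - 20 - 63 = -129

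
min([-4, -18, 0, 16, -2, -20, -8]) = -20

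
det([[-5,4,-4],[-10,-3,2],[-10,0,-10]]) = -510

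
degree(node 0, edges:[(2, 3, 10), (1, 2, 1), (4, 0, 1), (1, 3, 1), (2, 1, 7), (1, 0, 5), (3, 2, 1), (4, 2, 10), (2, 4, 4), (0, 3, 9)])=3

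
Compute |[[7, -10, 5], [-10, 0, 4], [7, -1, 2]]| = (1)*(7)*det([[0, 4], [-1, 2]]) + (-1)*(-10)*det([[-10, 4], [7, 2]]) + (1)*(5)*det([[-10, 0], [7, -1]])
= 28 + -480 + 50
= -402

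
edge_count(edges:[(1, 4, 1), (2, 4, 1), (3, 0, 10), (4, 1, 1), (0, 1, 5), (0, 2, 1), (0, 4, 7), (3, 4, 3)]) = 8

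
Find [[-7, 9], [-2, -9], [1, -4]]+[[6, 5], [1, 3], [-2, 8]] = [[-1, 14], [-1, -6], [-1, 4]]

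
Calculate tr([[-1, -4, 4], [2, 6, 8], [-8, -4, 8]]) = 13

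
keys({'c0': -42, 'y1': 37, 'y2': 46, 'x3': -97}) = ['c0', 'y1', 'y2', 'x3']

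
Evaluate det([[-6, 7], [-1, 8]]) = (-6)*(8) - (7)*(-1)
= -41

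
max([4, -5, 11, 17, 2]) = 17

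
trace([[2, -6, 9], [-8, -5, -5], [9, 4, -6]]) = diagonal: 2 + (-5) + (-6)
= -9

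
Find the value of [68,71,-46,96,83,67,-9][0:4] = [68, 71, -46, 96]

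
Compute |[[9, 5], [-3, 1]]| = (9)*(1) - (5)*(-3)
= 24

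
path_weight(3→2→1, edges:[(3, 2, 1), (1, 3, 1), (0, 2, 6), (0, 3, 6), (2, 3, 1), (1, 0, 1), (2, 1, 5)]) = 6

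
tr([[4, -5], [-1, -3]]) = diagonal: 4 + (-3)
= 1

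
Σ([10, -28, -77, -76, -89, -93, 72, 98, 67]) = -116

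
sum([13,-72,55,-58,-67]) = -129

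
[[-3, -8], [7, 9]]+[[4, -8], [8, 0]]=[[1, -16], [15, 9]]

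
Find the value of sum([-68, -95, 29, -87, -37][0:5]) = slice → [-68, -95, 29, -87, -37]
(-68) + (-95) + 29 + (-87) + (-37)
= -258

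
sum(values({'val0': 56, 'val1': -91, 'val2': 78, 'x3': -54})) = 56 + (-91) + 78 + (-54)
= -11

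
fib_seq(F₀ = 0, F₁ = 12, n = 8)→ F_2 = F_1 + F_0 = 12
F_3 = F_2 + F_1 = 24
F_4 = F_3 + F_2 = 36
...
= [0, 12, 12, 24, 36, 60, 96, 156]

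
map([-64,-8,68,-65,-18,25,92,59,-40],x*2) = -64*2=-128, -8*2=-16, 68*2=136, -65*2=-130, -18*2=-36, 25*2=50, 92*2=184, 59*2=118, -40*2=-80
= [-128, -16, 136, -130, -36, 50, 184, 118, -80]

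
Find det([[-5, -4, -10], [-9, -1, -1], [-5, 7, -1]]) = 656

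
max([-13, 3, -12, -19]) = 3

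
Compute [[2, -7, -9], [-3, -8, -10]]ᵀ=[[2, -3], [-7, -8], [-9, -10]]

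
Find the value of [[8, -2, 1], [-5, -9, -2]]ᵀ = [[8, -5], [-2, -9], [1, -2]]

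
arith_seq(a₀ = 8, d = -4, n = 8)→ [8, 4, 0, -4, -8, -12, -16, -20]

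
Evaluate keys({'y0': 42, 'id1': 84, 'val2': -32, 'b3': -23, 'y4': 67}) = ['y0', 'id1', 'val2', 'b3', 'y4']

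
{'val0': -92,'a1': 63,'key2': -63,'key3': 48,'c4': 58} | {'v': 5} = {'val0': -92, 'a1': 63, 'key2': -63, 'key3': 48, 'c4': 58, 'v': 5}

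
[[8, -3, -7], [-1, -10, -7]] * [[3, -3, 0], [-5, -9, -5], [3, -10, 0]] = C[0][0] = (8)*(3) + (-3)*(-5) + (-7)*(3) = 18
C[0][1] = (8)*(-3) + (-3)*(-9) + (-7)*(-10) = 73
C[0][2] = (8)*(0) + (-3)*(-5) + (-7)*(0) = 15
C[1][0] = (-1)*(3) + (-10)*(-5) + (-7)*(3) = 26
C[1][1] = (-1)*(-3) + (-10)*(-9) + (-7)*(-10) = 163
C[1][2] = (-1)*(0) + (-10)*(-5) + (-7)*(0) = 50
= [[18, 73, 15], [26, 163, 50]]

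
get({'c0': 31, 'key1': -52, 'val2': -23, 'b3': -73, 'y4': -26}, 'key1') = -52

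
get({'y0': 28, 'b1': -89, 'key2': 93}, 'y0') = 28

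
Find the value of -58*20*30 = -34800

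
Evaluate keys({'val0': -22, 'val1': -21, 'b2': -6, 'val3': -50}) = ['val0', 'val1', 'b2', 'val3']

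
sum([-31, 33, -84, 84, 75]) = 77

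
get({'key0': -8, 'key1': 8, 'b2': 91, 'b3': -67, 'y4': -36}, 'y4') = -36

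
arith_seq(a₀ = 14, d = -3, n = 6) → a_0 = 14 + 0*-3 = 14
a_1 = 14 + 1*-3 = 11
a_2 = 14 + 2*-3 = 8
...
= [14, 11, 8, 5, 2, -1]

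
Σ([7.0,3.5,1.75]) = 7.0 + 3.5 + 1.75
= 12.25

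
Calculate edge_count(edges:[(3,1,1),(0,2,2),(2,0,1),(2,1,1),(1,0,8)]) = 5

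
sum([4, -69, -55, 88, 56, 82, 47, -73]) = 80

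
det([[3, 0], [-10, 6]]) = 18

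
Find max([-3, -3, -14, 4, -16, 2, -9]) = 4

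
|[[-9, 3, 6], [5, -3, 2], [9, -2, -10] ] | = (1)*(-9)*det([[-3, 2], [-2, -10]]) + (-1)*(3)*det([[5, 2], [9, -10]]) + (1)*(6)*det([[5, -3], [9, -2]])
= -306 + 204 + 102
= 0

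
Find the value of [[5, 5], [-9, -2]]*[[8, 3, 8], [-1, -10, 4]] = [[35, -35, 60], [-70, -7, -80]]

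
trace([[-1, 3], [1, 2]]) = diagonal: (-1) + 2
= 1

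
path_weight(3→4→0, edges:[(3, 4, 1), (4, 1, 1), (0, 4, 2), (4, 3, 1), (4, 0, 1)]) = w(3→4)=1 + w(4→0)=1
= 2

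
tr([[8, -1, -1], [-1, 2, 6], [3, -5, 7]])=17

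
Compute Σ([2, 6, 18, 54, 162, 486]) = 728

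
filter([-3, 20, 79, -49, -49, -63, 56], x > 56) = keep x where x > 56: -3✗, 20✗, 79✓, -49✗, -49✗, -63✗, 56✗
= [79]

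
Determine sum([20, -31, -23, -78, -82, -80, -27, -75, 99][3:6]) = -240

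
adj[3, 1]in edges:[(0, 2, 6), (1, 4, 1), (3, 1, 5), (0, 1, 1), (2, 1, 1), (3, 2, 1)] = 5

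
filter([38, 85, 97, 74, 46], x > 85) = keep x where x > 85: 38✗, 85✗, 97✓, 74✗, 46✗
= [97]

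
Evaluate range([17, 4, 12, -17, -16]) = 34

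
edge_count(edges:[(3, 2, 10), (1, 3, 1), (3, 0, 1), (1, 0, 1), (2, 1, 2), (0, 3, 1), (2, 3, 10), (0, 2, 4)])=8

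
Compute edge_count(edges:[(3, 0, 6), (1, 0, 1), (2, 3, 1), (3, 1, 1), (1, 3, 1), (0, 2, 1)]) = 6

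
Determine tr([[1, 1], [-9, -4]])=-3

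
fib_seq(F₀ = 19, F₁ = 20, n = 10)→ F_2 = F_1 + F_0 = 39
F_3 = F_2 + F_1 = 59
F_4 = F_3 + F_2 = 98
...
= [19, 20, 39, 59, 98, 157, 255, 412, 667, 1079]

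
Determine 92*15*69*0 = 0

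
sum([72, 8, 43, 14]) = 72 + 8 + 43 + 14
= 137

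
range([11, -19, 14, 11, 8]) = 33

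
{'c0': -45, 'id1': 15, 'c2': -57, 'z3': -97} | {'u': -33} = {'c0': -45, 'id1': 15, 'c2': -57, 'z3': -97, 'u': -33}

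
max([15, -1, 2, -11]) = 15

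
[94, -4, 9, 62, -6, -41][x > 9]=keep x where x > 9: 94✓, -4✗, 9✗, 62✓, -6✗, -41✗
= [94, 62]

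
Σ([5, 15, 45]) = 5 + 15 + 45
= 65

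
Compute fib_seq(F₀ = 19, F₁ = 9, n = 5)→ F_2 = F_1 + F_0 = 28
F_3 = F_2 + F_1 = 37
F_4 = F_3 + F_2 = 65
= [19, 9, 28, 37, 65]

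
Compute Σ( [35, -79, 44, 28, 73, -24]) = 35 + (-79) + 44 + 28 + 73 + (-24)
= 77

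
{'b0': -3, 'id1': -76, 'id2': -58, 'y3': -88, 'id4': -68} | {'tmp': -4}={'b0': -3, 'id1': -76, 'id2': -58, 'y3': -88, 'id4': -68, 'tmp': -4}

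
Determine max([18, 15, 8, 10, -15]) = 18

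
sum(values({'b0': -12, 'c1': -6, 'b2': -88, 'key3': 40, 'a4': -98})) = (-12) + (-6) + (-88) + 40 + (-98)
= -164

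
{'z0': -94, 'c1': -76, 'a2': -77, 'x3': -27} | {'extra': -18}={'z0': -94, 'c1': -76, 'a2': -77, 'x3': -27, 'extra': -18}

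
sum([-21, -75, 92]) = -4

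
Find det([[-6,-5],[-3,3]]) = (-6)*(3) - (-5)*(-3)
= -33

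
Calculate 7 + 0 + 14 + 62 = 83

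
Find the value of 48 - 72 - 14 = -38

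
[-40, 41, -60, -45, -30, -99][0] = -40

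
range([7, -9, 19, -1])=28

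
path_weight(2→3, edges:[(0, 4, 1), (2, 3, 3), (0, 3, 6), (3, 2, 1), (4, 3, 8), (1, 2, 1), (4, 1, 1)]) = 3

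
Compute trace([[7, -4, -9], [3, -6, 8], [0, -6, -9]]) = diagonal: 7 + (-6) + (-9)
= -8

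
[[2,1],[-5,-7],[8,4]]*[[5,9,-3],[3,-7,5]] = C[0][0] = (2)*(5) + (1)*(3) = 13
C[0][1] = (2)*(9) + (1)*(-7) = 11
C[0][2] = (2)*(-3) + (1)*(5) = -1
C[1][0] = (-5)*(5) + (-7)*(3) = -46
C[1][1] = (-5)*(9) + (-7)*(-7) = 4
C[1][2] = (-5)*(-3) + (-7)*(5) = -20
... (3 more cells)
= [[13, 11, -1], [-46, 4, -20], [52, 44, -4]]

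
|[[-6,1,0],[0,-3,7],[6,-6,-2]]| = -246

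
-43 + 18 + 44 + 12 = 31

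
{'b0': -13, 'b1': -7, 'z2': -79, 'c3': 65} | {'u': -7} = {'b0': -13, 'b1': -7, 'z2': -79, 'c3': 65, 'u': -7}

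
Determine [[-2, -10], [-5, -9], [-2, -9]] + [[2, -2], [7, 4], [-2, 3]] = [[0, -12], [2, -5], [-4, -6]]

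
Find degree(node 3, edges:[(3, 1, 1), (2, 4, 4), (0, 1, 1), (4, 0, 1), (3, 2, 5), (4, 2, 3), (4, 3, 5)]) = incident: (3,1), (3,2), (4,3)
= 3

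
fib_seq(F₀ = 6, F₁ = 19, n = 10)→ F_2 = F_1 + F_0 = 25
F_3 = F_2 + F_1 = 44
F_4 = F_3 + F_2 = 69
...
= [6, 19, 25, 44, 69, 113, 182, 295, 477, 772]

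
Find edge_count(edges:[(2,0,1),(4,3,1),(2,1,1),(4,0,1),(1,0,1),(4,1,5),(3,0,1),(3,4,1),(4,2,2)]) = 9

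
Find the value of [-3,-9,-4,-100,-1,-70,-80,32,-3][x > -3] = [-1, 32]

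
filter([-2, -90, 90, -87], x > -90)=[-2, 90, -87]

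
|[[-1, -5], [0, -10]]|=10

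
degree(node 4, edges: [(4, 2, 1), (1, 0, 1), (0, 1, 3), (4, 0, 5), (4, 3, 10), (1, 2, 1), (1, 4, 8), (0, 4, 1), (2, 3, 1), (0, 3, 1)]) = 5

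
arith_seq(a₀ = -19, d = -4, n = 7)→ a_0 = -19 + 0*-4 = -19
a_1 = -19 + 1*-4 = -23
a_2 = -19 + 2*-4 = -27
...
= [-19, -23, -27, -31, -35, -39, -43]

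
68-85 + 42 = 25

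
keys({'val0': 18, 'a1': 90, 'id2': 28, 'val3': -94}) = ['val0', 'a1', 'id2', 'val3']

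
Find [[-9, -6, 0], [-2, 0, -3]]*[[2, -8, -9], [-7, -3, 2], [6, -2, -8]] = [[24, 90, 69], [-22, 22, 42]]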